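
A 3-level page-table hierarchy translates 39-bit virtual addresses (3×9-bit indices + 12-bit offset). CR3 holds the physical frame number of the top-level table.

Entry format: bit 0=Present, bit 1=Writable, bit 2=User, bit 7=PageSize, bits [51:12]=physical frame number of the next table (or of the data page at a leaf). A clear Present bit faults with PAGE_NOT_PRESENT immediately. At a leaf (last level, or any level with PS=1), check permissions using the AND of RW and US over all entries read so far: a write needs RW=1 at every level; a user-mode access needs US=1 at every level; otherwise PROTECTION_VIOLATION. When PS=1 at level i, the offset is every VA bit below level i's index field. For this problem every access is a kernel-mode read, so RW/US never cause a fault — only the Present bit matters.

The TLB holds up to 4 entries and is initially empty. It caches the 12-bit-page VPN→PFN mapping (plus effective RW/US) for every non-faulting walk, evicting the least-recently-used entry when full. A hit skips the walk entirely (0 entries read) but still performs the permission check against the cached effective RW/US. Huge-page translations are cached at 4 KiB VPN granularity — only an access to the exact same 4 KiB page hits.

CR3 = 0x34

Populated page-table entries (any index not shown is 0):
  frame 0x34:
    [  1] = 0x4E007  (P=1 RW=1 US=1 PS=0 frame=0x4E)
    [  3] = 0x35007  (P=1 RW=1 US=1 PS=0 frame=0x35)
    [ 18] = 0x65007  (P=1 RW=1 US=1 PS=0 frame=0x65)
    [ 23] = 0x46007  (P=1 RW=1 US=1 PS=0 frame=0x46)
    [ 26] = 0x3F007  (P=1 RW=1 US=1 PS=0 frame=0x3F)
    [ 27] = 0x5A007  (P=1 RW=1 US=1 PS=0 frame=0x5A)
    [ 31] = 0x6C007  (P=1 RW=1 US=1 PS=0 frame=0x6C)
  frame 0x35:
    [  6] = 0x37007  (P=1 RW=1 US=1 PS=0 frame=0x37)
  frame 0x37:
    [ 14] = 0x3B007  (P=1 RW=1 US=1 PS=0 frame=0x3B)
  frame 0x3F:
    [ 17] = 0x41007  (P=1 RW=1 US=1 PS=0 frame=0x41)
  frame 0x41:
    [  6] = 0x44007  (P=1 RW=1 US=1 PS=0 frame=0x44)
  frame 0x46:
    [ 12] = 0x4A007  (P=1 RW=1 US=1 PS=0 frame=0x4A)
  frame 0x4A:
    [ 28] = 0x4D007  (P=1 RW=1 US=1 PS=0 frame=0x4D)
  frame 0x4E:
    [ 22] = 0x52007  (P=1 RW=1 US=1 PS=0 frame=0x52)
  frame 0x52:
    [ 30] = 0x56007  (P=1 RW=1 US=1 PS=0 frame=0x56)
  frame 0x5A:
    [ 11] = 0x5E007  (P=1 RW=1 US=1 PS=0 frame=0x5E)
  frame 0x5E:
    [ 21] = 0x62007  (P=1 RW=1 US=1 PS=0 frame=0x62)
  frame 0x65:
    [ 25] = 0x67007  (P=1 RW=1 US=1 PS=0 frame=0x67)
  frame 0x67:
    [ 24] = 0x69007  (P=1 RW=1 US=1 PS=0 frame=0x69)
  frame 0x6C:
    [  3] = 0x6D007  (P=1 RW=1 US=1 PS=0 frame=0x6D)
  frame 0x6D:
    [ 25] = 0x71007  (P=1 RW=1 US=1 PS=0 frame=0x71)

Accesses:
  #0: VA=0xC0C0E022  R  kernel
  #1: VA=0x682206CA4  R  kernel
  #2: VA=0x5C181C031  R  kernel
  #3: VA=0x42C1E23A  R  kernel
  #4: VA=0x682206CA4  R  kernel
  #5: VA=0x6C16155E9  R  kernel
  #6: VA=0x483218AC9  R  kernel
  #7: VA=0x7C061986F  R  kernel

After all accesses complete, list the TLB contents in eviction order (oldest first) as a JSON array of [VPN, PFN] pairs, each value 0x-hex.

Walk each access:
#0 VA=0xC0C0E022 (r,kernel):
  L0 @0x34[3] → 0x35007  P=1,RW=1,US=1,PS=0
  L1 @0x35[6] → 0x37007  P=1,RW=1,US=1,PS=0
  L2 @0x37[14] → 0x3B007  P=1,RW=1,US=1,PS=0
  ⇒ phys 0x3B022  [3 reads]
#1 VA=0x682206CA4 (r,kernel):
  L0 @0x34[26] → 0x3F007  P=1,RW=1,US=1,PS=0
  L1 @0x3F[17] → 0x41007  P=1,RW=1,US=1,PS=0
  L2 @0x41[6] → 0x44007  P=1,RW=1,US=1,PS=0
  ⇒ phys 0x44CA4  [3 reads]
#2 VA=0x5C181C031 (r,kernel):
  L0 @0x34[23] → 0x46007  P=1,RW=1,US=1,PS=0
  L1 @0x46[12] → 0x4A007  P=1,RW=1,US=1,PS=0
  L2 @0x4A[28] → 0x4D007  P=1,RW=1,US=1,PS=0
  ⇒ phys 0x4D031  [3 reads]
#3 VA=0x42C1E23A (r,kernel):
  L0 @0x34[1] → 0x4E007  P=1,RW=1,US=1,PS=0
  L1 @0x4E[22] → 0x52007  P=1,RW=1,US=1,PS=0
  L2 @0x52[30] → 0x56007  P=1,RW=1,US=1,PS=0
  ⇒ phys 0x5623A  [3 reads]
#4 VA=0x682206CA4 (r,kernel):
  TLB hit vpn=0x682206 → PA=0x44CA4
#5 VA=0x6C16155E9 (r,kernel):
  L0 @0x34[27] → 0x5A007  P=1,RW=1,US=1,PS=0
  L1 @0x5A[11] → 0x5E007  P=1,RW=1,US=1,PS=0
  L2 @0x5E[21] → 0x62007  P=1,RW=1,US=1,PS=0
  ⇒ phys 0x625E9  [3 reads]
#6 VA=0x483218AC9 (r,kernel):
  L0 @0x34[18] → 0x65007  P=1,RW=1,US=1,PS=0
  L1 @0x65[25] → 0x67007  P=1,RW=1,US=1,PS=0
  L2 @0x67[24] → 0x69007  P=1,RW=1,US=1,PS=0
  ⇒ phys 0x69AC9  [3 reads]
#7 VA=0x7C061986F (r,kernel):
  L0 @0x34[31] → 0x6C007  P=1,RW=1,US=1,PS=0
  L1 @0x6C[3] → 0x6D007  P=1,RW=1,US=1,PS=0
  L2 @0x6D[25] → 0x71007  P=1,RW=1,US=1,PS=0
  ⇒ phys 0x7186F  [3 reads]

TLB: [["0x682206", "0x44"], ["0x6C1615", "0x62"], ["0x483218", "0x69"], ["0x7C0619", "0x71"]]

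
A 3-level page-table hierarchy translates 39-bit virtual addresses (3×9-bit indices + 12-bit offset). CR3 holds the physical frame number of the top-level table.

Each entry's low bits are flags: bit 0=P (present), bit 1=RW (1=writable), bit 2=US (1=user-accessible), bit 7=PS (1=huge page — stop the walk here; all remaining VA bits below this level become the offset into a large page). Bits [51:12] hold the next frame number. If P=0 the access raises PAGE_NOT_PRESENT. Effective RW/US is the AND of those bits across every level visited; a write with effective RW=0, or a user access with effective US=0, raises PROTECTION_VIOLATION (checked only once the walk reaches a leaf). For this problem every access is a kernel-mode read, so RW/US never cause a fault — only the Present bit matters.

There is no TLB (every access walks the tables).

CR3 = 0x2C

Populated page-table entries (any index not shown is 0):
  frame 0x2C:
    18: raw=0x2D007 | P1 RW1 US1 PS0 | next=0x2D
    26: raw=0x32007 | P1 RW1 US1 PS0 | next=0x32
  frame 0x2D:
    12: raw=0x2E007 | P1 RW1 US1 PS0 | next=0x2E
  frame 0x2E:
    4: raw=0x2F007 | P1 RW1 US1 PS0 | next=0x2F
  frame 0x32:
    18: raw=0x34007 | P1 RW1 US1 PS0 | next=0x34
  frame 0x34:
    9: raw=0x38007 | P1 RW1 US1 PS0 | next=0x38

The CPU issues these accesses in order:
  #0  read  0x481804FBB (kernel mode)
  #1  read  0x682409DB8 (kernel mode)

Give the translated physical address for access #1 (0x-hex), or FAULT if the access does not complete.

Walk each access:
#0 VA=0x481804FBB (r,kernel):
  L0 @0x2C[18] → 0x2D007  P=1,RW=1,US=1,PS=0
  L1 @0x2D[12] → 0x2E007  P=1,RW=1,US=1,PS=0
  L2 @0x2E[4] → 0x2F007  P=1,RW=1,US=1,PS=0
  → PA=0x2FFBB  (3 entries read)
#1 VA=0x682409DB8 (r,kernel):
  L0 @0x2C[26] → 0x32007  P=1,RW=1,US=1,PS=0
  L1 @0x32[18] → 0x34007  P=1,RW=1,US=1,PS=0
  L2 @0x34[9] → 0x38007  P=1,RW=1,US=1,PS=0
  → PA=0x38DB8  (3 entries read)

Access #1 PA: 0x38DB8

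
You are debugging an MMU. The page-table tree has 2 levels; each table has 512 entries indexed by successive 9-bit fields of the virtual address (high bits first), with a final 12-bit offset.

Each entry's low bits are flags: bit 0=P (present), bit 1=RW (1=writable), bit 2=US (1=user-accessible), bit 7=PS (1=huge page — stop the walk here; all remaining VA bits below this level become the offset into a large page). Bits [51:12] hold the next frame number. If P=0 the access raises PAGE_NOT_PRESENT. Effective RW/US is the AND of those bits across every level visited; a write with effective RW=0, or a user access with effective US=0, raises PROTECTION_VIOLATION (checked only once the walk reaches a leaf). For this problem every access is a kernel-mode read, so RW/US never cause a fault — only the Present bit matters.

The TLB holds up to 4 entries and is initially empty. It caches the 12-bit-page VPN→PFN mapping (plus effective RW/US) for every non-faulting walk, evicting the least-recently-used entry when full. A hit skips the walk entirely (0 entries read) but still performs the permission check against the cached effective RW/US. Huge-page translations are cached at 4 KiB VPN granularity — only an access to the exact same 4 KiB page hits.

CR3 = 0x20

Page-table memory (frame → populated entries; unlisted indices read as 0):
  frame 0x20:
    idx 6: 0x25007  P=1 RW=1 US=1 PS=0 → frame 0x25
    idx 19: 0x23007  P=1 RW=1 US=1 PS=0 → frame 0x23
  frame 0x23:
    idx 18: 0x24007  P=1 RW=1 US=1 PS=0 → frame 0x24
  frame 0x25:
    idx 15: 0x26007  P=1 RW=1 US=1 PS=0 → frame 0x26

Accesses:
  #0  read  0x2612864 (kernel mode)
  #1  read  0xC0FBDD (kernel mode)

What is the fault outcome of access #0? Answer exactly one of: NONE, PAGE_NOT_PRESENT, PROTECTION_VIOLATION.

Walk each access:
#0 VA=0x2612864 (r,kernel):
  L0: frame=0x20 idx=19 entry=0x23007 [P=1 RW=1 US=1 PS=0]
  L1: frame=0x23 idx=18 entry=0x24007 [P=1 RW=1 US=1 PS=0]
  → PA=0x24864  (2 entries read)
#1 VA=0xC0FBDD (r,kernel):
  L0: frame=0x20 idx=6 entry=0x25007 [P=1 RW=1 US=1 PS=0]
  L1: frame=0x25 idx=15 entry=0x26007 [P=1 RW=1 US=1 PS=0]
  → PA=0x26BDD  (2 entries read)

Access #0 fault: NONE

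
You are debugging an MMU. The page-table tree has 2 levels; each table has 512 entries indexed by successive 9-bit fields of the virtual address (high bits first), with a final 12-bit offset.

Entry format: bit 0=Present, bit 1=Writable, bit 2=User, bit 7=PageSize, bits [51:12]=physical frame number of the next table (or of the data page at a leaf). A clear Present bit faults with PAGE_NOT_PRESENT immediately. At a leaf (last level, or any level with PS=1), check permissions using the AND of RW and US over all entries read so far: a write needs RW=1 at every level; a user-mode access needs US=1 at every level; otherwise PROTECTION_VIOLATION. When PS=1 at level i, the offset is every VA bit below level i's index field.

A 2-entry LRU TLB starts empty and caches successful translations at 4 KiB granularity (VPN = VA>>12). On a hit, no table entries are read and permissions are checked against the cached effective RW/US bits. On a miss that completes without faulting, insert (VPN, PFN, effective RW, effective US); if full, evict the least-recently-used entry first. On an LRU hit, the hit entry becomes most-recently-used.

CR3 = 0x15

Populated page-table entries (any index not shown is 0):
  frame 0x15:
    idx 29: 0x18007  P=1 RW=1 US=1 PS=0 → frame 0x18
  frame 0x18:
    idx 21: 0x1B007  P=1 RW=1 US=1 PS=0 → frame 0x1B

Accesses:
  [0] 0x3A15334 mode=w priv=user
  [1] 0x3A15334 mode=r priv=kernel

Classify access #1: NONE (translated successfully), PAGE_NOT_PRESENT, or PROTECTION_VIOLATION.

Trace:
#0 VA=0x3A15334 (w,user):
  [0] read 0x15 idx=29: raw=0x18007 flags P=1 W=1 U=1 S=0
  [1] read 0x18 idx=21: raw=0x1B007 flags P=1 W=1 U=1 S=0
  → PA=0x1B334  (2 entries read)
#1 VA=0x3A15334 (r,kernel):
  TLB hit vpn=0x3A15 → PA=0x1B334

Access #1 fault: NONE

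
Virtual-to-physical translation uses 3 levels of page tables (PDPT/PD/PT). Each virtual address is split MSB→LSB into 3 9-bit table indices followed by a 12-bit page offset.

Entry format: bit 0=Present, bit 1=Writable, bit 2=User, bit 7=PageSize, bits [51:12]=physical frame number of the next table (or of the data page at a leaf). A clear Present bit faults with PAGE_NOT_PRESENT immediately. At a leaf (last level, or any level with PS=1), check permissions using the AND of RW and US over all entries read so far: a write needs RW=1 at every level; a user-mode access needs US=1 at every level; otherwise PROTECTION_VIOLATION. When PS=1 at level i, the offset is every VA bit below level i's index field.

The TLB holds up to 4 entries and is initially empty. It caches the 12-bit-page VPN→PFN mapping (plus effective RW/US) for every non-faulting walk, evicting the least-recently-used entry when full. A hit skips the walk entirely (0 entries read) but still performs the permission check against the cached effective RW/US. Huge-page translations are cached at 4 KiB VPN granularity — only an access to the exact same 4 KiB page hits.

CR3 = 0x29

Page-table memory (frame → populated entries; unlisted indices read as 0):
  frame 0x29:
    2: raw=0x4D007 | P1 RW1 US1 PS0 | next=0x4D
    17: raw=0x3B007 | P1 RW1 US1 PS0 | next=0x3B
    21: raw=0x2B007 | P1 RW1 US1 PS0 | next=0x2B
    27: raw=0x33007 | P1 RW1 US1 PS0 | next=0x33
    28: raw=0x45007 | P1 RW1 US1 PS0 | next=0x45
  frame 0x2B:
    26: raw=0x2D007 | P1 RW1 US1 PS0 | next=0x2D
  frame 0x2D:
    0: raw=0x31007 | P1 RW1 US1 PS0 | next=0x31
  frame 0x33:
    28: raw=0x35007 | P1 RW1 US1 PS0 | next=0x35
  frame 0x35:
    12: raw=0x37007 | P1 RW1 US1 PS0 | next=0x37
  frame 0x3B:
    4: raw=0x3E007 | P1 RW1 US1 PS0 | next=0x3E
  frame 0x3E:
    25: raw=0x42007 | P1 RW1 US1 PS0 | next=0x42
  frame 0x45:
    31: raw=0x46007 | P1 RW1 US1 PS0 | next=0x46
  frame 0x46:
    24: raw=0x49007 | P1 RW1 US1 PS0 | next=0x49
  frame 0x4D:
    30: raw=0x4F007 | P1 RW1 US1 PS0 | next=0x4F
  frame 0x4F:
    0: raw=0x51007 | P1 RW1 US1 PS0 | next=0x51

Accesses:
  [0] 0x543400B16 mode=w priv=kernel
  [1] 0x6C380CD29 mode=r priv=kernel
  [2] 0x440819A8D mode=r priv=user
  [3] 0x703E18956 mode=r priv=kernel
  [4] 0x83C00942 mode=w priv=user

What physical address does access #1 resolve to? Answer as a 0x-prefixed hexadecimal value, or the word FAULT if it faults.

Walk each access:
#0 VA=0x543400B16 (w,kernel):
  [0] read 0x29 idx=21: raw=0x2B007 flags P=1 W=1 U=1 S=0
  [1] read 0x2B idx=26: raw=0x2D007 flags P=1 W=1 U=1 S=0
  [2] read 0x2D idx=0: raw=0x31007 flags P=1 W=1 U=1 S=0
  → PA=0x31B16  (3 entries read)
#1 VA=0x6C380CD29 (r,kernel):
  [0] read 0x29 idx=27: raw=0x33007 flags P=1 W=1 U=1 S=0
  [1] read 0x33 idx=28: raw=0x35007 flags P=1 W=1 U=1 S=0
  [2] read 0x35 idx=12: raw=0x37007 flags P=1 W=1 U=1 S=0
  → PA=0x37D29  (3 entries read)
#2 VA=0x440819A8D (r,user):
  [0] read 0x29 idx=17: raw=0x3B007 flags P=1 W=1 U=1 S=0
  [1] read 0x3B idx=4: raw=0x3E007 flags P=1 W=1 U=1 S=0
  [2] read 0x3E idx=25: raw=0x42007 flags P=1 W=1 U=1 S=0
  → PA=0x42A8D  (3 entries read)
#3 VA=0x703E18956 (r,kernel):
  [0] read 0x29 idx=28: raw=0x45007 flags P=1 W=1 U=1 S=0
  [1] read 0x45 idx=31: raw=0x46007 flags P=1 W=1 U=1 S=0
  [2] read 0x46 idx=24: raw=0x49007 flags P=1 W=1 U=1 S=0
  → PA=0x49956  (3 entries read)
#4 VA=0x83C00942 (w,user):
  [0] read 0x29 idx=2: raw=0x4D007 flags P=1 W=1 U=1 S=0
  [1] read 0x4D idx=30: raw=0x4F007 flags P=1 W=1 U=1 S=0
  [2] read 0x4F idx=0: raw=0x51007 flags P=1 W=1 U=1 S=0
  → PA=0x51942  (3 entries read)

Access #1 PA: 0x37D29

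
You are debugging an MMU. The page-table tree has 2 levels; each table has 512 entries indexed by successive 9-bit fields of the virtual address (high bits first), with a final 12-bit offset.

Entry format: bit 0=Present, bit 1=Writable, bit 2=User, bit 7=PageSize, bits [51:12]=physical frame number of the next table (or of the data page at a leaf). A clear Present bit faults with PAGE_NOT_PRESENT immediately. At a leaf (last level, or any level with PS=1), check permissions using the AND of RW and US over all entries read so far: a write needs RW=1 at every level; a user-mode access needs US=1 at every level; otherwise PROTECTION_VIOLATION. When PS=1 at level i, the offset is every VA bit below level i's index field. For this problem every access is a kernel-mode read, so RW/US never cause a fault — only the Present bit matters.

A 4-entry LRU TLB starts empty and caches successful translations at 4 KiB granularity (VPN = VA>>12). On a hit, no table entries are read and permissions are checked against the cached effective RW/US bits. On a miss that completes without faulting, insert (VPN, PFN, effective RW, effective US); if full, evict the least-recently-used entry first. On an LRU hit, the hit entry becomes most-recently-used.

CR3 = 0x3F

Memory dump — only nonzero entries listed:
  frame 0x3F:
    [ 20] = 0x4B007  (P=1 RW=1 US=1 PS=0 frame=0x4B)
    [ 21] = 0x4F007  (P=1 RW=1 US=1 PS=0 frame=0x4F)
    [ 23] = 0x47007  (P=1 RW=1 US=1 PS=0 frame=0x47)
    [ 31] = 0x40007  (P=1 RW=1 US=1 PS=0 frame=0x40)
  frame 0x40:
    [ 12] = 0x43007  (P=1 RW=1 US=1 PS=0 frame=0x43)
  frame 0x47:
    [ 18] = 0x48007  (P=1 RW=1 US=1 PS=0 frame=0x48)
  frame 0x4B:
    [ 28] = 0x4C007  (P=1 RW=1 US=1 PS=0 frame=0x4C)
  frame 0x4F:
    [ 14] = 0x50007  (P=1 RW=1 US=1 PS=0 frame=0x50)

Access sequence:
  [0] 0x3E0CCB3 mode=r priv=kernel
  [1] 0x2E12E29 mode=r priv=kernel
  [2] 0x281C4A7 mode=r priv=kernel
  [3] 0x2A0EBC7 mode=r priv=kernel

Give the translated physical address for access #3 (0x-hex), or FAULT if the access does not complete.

Trace:
#0 VA=0x3E0CCB3 (r,kernel):
  [0] read 0x3F idx=31: raw=0x40007 flags P=1 W=1 U=1 S=0
  [1] read 0x40 idx=12: raw=0x43007 flags P=1 W=1 U=1 S=0
  ✓ 0x43CB3  — 2 lookups
#1 VA=0x2E12E29 (r,kernel):
  [0] read 0x3F idx=23: raw=0x47007 flags P=1 W=1 U=1 S=0
  [1] read 0x47 idx=18: raw=0x48007 flags P=1 W=1 U=1 S=0
  ✓ 0x48E29  — 2 lookups
#2 VA=0x281C4A7 (r,kernel):
  [0] read 0x3F idx=20: raw=0x4B007 flags P=1 W=1 U=1 S=0
  [1] read 0x4B idx=28: raw=0x4C007 flags P=1 W=1 U=1 S=0
  ✓ 0x4C4A7  — 2 lookups
#3 VA=0x2A0EBC7 (r,kernel):
  [0] read 0x3F idx=21: raw=0x4F007 flags P=1 W=1 U=1 S=0
  [1] read 0x4F idx=14: raw=0x50007 flags P=1 W=1 U=1 S=0
  ✓ 0x50BC7  — 2 lookups

Access #3 PA: 0x50BC7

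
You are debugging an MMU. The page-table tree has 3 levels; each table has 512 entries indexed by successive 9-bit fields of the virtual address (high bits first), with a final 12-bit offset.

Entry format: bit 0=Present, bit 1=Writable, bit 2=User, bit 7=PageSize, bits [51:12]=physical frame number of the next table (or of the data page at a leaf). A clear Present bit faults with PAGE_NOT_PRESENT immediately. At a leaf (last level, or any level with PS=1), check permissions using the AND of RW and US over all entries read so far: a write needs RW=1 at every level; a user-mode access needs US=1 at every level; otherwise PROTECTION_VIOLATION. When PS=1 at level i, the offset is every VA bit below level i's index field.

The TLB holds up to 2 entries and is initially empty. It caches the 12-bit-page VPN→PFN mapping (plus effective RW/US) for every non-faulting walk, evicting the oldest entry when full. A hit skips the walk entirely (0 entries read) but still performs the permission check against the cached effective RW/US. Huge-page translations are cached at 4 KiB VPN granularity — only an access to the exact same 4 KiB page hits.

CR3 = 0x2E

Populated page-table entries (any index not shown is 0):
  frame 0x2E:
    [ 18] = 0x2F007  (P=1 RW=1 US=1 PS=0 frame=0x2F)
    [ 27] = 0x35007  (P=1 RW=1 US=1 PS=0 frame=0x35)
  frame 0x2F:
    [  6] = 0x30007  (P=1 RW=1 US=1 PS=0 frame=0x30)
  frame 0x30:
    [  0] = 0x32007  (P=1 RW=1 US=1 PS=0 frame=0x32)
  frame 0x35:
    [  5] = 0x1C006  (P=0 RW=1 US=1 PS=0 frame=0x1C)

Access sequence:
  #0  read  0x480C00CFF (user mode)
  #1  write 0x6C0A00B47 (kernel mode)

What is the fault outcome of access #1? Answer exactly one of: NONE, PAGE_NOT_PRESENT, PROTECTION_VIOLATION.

Walk each access:
#0 VA=0x480C00CFF (r,user):
  lvl0: tbl 0x2E, slot 18 ⇒ 0x2F007 (P1/RW1/US1/PS0)
  lvl1: tbl 0x2F, slot 6 ⇒ 0x30007 (P1/RW1/US1/PS0)
  lvl2: tbl 0x30, slot 0 ⇒ 0x32007 (P1/RW1/US1/PS0)
  → PA=0x32CFF  (3 entries read)
#1 VA=0x6C0A00B47 (w,kernel):
  lvl0: tbl 0x2E, slot 27 ⇒ 0x35007 (P1/RW1/US1/PS0)
  lvl1: tbl 0x35, slot 5 ⇒ 0x1C006 (P0/RW1/US1/PS0)
  ✗ PAGE_NOT_PRESENT  [2 reads]

Access #1 fault: PAGE_NOT_PRESENT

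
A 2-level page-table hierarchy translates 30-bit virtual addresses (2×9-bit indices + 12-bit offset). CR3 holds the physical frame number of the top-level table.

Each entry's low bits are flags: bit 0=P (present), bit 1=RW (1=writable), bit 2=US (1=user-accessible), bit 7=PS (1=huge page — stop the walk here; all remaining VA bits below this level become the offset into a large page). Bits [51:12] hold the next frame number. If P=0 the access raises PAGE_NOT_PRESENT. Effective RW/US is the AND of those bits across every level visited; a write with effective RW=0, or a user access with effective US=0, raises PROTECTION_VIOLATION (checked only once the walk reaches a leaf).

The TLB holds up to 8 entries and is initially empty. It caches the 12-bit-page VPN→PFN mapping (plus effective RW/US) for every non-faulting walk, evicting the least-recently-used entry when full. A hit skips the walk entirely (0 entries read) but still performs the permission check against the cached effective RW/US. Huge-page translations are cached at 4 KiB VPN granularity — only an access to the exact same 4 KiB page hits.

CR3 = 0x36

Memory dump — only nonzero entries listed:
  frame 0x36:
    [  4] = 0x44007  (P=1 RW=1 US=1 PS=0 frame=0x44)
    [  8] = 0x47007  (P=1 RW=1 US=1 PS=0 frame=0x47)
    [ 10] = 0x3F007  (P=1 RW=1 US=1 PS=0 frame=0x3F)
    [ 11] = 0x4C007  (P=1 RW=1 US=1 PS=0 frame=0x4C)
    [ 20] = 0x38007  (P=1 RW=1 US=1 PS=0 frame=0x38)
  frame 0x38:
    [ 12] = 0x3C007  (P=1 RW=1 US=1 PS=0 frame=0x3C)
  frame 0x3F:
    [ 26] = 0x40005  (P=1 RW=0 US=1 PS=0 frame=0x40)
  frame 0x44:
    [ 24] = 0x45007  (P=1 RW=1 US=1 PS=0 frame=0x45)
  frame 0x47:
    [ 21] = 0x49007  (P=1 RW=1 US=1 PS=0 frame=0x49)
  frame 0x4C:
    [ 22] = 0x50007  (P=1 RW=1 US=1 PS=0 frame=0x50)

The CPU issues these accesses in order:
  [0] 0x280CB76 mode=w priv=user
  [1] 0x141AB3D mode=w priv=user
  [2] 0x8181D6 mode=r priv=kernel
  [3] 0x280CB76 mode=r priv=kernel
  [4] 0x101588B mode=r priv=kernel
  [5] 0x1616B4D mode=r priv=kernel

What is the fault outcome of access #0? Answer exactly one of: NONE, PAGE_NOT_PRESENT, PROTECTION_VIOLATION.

Walk each access:
#0 VA=0x280CB76 (w,user):
  lvl0: tbl 0x36, slot 20 ⇒ 0x38007 (P1/RW1/US1/PS0)
  lvl1: tbl 0x38, slot 12 ⇒ 0x3C007 (P1/RW1/US1/PS0)
  ⇒ phys 0x3CB76  [2 reads]
#1 VA=0x141AB3D (w,user):
  lvl0: tbl 0x36, slot 10 ⇒ 0x3F007 (P1/RW1/US1/PS0)
  lvl1: tbl 0x3F, slot 26 ⇒ 0x40005 (P1/RW0/US1/PS0)
  → PROTECTION_VIOLATION  (2 entries read)
#2 VA=0x8181D6 (r,kernel):
  lvl0: tbl 0x36, slot 4 ⇒ 0x44007 (P1/RW1/US1/PS0)
  lvl1: tbl 0x44, slot 24 ⇒ 0x45007 (P1/RW1/US1/PS0)
  ⇒ phys 0x451D6  [2 reads]
#3 VA=0x280CB76 (r,kernel):
  TLB hit vpn=0x280C → PA=0x3CB76
#4 VA=0x101588B (r,kernel):
  lvl0: tbl 0x36, slot 8 ⇒ 0x47007 (P1/RW1/US1/PS0)
  lvl1: tbl 0x47, slot 21 ⇒ 0x49007 (P1/RW1/US1/PS0)
  ⇒ phys 0x4988B  [2 reads]
#5 VA=0x1616B4D (r,kernel):
  lvl0: tbl 0x36, slot 11 ⇒ 0x4C007 (P1/RW1/US1/PS0)
  lvl1: tbl 0x4C, slot 22 ⇒ 0x50007 (P1/RW1/US1/PS0)
  ⇒ phys 0x50B4D  [2 reads]

Access #0 fault: NONE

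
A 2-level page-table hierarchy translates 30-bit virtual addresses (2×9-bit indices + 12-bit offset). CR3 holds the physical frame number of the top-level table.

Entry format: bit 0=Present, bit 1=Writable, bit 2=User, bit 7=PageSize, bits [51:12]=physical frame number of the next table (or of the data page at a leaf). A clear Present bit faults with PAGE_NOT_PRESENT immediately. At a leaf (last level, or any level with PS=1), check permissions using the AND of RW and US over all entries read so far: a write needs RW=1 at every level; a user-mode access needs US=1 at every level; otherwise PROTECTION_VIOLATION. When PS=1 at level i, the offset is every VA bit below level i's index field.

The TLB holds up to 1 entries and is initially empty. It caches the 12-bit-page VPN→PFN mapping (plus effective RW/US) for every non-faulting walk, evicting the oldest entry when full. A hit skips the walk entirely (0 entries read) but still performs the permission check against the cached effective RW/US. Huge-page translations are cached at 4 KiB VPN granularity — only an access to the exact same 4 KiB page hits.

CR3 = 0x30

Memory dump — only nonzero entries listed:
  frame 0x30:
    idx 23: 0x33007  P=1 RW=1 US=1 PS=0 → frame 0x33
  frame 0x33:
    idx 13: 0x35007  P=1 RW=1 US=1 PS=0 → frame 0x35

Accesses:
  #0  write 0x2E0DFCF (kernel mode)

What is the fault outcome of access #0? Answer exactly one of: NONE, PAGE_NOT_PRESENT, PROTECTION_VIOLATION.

Walk each access:
#0 VA=0x2E0DFCF (w,kernel):
  L0 @0x30[23] → 0x33007  P=1,RW=1,US=1,PS=0
  L1 @0x33[13] → 0x35007  P=1,RW=1,US=1,PS=0
  ✓ 0x35FCF  — 2 lookups

Access #0 fault: NONE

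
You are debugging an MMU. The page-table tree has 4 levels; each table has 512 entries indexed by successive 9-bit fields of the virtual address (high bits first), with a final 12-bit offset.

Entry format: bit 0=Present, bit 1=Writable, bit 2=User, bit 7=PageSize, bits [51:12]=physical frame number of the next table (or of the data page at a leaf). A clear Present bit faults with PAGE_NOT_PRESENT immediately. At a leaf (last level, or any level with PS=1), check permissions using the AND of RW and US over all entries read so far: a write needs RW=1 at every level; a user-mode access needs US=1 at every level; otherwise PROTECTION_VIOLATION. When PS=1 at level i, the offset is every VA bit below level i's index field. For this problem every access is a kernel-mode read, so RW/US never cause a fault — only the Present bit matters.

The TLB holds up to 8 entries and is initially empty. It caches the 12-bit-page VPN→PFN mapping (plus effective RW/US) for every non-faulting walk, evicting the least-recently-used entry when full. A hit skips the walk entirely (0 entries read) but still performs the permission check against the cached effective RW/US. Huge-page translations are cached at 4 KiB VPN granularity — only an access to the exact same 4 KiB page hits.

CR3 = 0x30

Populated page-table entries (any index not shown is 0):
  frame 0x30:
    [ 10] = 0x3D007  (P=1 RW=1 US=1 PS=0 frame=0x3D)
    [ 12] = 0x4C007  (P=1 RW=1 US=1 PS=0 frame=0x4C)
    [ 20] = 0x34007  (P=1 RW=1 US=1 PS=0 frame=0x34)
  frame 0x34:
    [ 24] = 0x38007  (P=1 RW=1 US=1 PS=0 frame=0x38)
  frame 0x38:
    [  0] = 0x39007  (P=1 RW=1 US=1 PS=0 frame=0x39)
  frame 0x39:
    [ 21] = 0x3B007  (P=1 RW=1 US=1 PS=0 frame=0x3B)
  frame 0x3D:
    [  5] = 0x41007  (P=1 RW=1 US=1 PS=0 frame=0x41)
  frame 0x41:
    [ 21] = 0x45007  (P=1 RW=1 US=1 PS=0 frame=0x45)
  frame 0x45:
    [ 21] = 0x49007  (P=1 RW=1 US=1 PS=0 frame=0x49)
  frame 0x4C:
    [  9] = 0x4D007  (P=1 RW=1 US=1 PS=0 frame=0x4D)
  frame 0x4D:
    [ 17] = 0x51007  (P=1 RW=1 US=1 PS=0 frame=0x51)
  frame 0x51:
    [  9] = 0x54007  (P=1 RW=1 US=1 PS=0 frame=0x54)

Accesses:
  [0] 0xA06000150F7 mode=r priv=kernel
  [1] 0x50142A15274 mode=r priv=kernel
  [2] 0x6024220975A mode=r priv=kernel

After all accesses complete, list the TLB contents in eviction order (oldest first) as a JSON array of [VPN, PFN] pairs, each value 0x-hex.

Trace:
#0 VA=0xA06000150F7 (r,kernel):
  L0 @0x30[20] → 0x34007  P=1,RW=1,US=1,PS=0
  L1 @0x34[24] → 0x38007  P=1,RW=1,US=1,PS=0
  L2 @0x38[0] → 0x39007  P=1,RW=1,US=1,PS=0
  L3 @0x39[21] → 0x3B007  P=1,RW=1,US=1,PS=0
  ✓ 0x3B0F7  — 4 lookups
#1 VA=0x50142A15274 (r,kernel):
  L0 @0x30[10] → 0x3D007  P=1,RW=1,US=1,PS=0
  L1 @0x3D[5] → 0x41007  P=1,RW=1,US=1,PS=0
  L2 @0x41[21] → 0x45007  P=1,RW=1,US=1,PS=0
  L3 @0x45[21] → 0x49007  P=1,RW=1,US=1,PS=0
  ✓ 0x49274  — 4 lookups
#2 VA=0x6024220975A (r,kernel):
  L0 @0x30[12] → 0x4C007  P=1,RW=1,US=1,PS=0
  L1 @0x4C[9] → 0x4D007  P=1,RW=1,US=1,PS=0
  L2 @0x4D[17] → 0x51007  P=1,RW=1,US=1,PS=0
  L3 @0x51[9] → 0x54007  P=1,RW=1,US=1,PS=0
  ✓ 0x5475A  — 4 lookups

TLB: [["0xA0600015", "0x3B"], ["0x50142A15", "0x49"], ["0x60242209", "0x54"]]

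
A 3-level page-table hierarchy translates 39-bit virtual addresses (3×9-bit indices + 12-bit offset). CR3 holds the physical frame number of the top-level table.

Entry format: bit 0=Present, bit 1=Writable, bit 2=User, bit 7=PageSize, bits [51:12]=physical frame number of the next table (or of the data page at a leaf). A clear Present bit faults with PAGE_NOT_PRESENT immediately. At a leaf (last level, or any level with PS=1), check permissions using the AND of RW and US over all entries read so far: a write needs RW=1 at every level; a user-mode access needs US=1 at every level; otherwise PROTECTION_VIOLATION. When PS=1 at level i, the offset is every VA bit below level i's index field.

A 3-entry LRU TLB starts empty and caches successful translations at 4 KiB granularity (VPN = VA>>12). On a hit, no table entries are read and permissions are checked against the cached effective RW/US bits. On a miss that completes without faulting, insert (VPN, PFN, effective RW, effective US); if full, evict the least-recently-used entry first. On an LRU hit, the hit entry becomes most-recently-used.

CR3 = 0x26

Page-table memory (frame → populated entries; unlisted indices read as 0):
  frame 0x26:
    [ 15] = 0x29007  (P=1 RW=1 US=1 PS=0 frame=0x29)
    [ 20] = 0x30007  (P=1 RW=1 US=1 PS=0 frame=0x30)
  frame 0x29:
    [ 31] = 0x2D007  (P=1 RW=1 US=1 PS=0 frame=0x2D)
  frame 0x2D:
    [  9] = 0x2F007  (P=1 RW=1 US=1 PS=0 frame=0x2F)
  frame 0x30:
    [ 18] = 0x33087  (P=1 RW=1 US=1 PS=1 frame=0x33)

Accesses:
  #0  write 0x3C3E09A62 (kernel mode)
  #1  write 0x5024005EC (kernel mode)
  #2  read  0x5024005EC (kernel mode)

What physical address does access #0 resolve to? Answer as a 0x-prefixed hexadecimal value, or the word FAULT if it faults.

Walk each access:
#0 VA=0x3C3E09A62 (w,kernel):
  L0: frame=0x26 idx=15 entry=0x29007 [P=1 RW=1 US=1 PS=0]
  L1: frame=0x29 idx=31 entry=0x2D007 [P=1 RW=1 US=1 PS=0]
  L2: frame=0x2D idx=9 entry=0x2F007 [P=1 RW=1 US=1 PS=0]
  ✓ 0x2FA62  — 3 lookups
#1 VA=0x5024005EC (w,kernel):
  L0: frame=0x26 idx=20 entry=0x30007 [P=1 RW=1 US=1 PS=0]
  L1: frame=0x30 idx=18 entry=0x33087 [P=1 RW=1 US=1 PS=1]
  ✓ 0x335EC (huge @L1)  — 2 lookups
#2 VA=0x5024005EC (r,kernel):
  TLB hit vpn=0x502400 → PA=0x335EC

Access #0 PA: 0x2FA62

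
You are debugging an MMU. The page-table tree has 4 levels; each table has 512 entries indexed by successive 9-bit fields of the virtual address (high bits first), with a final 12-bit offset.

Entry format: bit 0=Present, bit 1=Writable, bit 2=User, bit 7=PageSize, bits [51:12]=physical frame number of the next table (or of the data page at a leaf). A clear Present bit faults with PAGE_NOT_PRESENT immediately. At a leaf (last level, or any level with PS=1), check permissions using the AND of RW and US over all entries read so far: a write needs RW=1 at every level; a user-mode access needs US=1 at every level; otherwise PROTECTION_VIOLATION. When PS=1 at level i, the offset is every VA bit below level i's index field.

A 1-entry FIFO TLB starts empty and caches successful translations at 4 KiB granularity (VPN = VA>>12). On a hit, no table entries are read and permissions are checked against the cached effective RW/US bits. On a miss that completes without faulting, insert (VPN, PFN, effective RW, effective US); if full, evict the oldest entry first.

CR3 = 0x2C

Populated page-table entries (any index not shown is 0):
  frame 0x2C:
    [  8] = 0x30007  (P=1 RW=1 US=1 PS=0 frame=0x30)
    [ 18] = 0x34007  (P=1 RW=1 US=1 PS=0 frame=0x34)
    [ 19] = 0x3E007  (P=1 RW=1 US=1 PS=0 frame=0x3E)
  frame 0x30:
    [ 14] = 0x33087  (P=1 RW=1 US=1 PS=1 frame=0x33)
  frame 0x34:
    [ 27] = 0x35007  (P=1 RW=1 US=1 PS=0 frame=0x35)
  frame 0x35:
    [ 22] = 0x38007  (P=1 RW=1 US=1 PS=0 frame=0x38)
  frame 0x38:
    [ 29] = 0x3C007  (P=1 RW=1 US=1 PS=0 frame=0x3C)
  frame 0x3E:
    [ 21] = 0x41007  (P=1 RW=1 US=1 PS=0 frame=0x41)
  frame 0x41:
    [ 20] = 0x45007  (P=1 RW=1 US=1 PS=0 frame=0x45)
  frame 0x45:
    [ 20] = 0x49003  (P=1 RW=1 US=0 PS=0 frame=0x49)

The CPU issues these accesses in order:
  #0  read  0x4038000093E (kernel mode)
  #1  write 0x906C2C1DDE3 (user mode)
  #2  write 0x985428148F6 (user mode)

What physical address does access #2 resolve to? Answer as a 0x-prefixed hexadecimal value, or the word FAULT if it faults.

Trace:
#0 VA=0x4038000093E (r,kernel):
  [0] read 0x2C idx=8: raw=0x30007 flags P=1 W=1 U=1 S=0
  [1] read 0x30 idx=14: raw=0x33087 flags P=1 W=1 U=1 S=1
  ✓ 0x3393E (huge @L1)  — 2 lookups
#1 VA=0x906C2C1DDE3 (w,user):
  [0] read 0x2C idx=18: raw=0x34007 flags P=1 W=1 U=1 S=0
  [1] read 0x34 idx=27: raw=0x35007 flags P=1 W=1 U=1 S=0
  [2] read 0x35 idx=22: raw=0x38007 flags P=1 W=1 U=1 S=0
  [3] read 0x38 idx=29: raw=0x3C007 flags P=1 W=1 U=1 S=0
  ✓ 0x3CDE3  — 4 lookups
#2 VA=0x985428148F6 (w,user):
  [0] read 0x2C idx=19: raw=0x3E007 flags P=1 W=1 U=1 S=0
  [1] read 0x3E idx=21: raw=0x41007 flags P=1 W=1 U=1 S=0
  [2] read 0x41 idx=20: raw=0x45007 flags P=1 W=1 U=1 S=0
  [3] read 0x45 idx=20: raw=0x49003 flags P=1 W=1 U=0 S=0
  ⇒ fault: PROTECTION_VIOLATION  — 4 lookups

Access #2 PA: FAULT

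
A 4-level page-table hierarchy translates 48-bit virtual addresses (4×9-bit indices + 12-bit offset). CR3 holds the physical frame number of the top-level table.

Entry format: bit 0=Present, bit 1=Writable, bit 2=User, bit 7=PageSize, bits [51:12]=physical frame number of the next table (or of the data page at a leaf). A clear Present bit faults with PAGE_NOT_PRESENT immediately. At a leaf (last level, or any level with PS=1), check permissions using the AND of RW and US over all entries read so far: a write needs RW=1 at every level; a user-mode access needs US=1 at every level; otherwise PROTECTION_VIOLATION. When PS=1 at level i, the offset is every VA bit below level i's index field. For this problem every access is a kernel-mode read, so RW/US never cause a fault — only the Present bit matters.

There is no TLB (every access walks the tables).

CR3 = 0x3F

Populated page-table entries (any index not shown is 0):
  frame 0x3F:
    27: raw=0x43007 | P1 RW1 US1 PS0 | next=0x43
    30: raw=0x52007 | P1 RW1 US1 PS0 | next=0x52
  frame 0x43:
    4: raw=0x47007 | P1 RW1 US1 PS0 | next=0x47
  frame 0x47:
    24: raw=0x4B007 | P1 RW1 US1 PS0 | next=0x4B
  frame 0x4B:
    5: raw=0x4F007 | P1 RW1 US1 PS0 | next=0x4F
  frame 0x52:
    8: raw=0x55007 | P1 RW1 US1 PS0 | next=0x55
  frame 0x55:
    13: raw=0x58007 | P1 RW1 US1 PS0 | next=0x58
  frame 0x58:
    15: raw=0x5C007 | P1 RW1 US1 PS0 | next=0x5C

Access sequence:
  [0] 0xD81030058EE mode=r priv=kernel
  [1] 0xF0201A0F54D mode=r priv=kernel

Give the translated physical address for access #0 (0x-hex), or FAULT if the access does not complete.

Per-access translation:
#0 VA=0xD81030058EE (r,kernel):
  L0: frame=0x3F idx=27 entry=0x43007 [P=1 RW=1 US=1 PS=0]
  L1: frame=0x43 idx=4 entry=0x47007 [P=1 RW=1 US=1 PS=0]
  L2: frame=0x47 idx=24 entry=0x4B007 [P=1 RW=1 US=1 PS=0]
  L3: frame=0x4B idx=5 entry=0x4F007 [P=1 RW=1 US=1 PS=0]
  ✓ 0x4F8EE  — 4 lookups
#1 VA=0xF0201A0F54D (r,kernel):
  L0: frame=0x3F idx=30 entry=0x52007 [P=1 RW=1 US=1 PS=0]
  L1: frame=0x52 idx=8 entry=0x55007 [P=1 RW=1 US=1 PS=0]
  L2: frame=0x55 idx=13 entry=0x58007 [P=1 RW=1 US=1 PS=0]
  L3: frame=0x58 idx=15 entry=0x5C007 [P=1 RW=1 US=1 PS=0]
  ✓ 0x5C54D  — 4 lookups

Access #0 PA: 0x4F8EE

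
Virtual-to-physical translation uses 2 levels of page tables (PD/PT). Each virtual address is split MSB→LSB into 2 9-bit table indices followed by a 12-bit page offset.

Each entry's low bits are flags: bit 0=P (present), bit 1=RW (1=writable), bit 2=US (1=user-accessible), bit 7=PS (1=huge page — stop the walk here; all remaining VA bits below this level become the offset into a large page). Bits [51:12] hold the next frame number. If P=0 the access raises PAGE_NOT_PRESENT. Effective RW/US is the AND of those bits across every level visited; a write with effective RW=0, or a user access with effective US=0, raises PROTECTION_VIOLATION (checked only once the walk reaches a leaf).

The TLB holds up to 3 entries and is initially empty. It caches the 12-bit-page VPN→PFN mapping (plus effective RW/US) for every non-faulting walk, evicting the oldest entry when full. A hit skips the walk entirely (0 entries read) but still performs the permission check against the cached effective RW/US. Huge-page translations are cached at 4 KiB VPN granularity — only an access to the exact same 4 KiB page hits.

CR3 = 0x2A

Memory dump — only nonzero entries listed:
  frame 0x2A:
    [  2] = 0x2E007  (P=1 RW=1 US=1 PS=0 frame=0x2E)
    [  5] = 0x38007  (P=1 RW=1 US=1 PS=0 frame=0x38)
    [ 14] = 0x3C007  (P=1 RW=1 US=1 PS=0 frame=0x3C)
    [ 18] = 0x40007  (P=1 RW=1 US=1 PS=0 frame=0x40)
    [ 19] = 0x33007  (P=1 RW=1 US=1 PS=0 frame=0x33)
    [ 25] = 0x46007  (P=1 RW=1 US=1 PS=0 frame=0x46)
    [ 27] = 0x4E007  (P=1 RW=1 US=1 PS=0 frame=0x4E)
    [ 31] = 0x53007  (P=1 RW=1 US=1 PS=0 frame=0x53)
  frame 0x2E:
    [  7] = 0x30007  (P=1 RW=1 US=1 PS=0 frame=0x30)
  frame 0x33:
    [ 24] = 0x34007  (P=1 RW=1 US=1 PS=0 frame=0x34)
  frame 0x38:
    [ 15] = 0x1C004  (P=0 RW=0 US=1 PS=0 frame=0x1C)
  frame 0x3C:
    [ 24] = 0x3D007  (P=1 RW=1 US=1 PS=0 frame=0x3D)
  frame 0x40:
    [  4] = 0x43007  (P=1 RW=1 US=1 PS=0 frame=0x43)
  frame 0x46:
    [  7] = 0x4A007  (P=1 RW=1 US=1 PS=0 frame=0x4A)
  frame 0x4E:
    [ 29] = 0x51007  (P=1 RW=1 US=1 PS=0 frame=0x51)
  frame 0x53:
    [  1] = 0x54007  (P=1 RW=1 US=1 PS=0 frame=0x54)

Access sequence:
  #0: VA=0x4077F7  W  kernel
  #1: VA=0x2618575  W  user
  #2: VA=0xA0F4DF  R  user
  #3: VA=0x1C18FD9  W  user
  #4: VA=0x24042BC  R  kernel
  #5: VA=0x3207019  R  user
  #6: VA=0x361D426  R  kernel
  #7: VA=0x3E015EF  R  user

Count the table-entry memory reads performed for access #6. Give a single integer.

Trace:
#0 VA=0x4077F7 (w,kernel):
  [0] read 0x2A idx=2: raw=0x2E007 flags P=1 W=1 U=1 S=0
  [1] read 0x2E idx=7: raw=0x30007 flags P=1 W=1 U=1 S=0
  ⇒ phys 0x307F7  [2 reads]
#1 VA=0x2618575 (w,user):
  [0] read 0x2A idx=19: raw=0x33007 flags P=1 W=1 U=1 S=0
  [1] read 0x33 idx=24: raw=0x34007 flags P=1 W=1 U=1 S=0
  ⇒ phys 0x34575  [2 reads]
#2 VA=0xA0F4DF (r,user):
  [0] read 0x2A idx=5: raw=0x38007 flags P=1 W=1 U=1 S=0
  [1] read 0x38 idx=15: raw=0x1C004 flags P=0 W=0 U=1 S=0
  → PAGE_NOT_PRESENT  (2 entries read)
#3 VA=0x1C18FD9 (w,user):
  [0] read 0x2A idx=14: raw=0x3C007 flags P=1 W=1 U=1 S=0
  [1] read 0x3C idx=24: raw=0x3D007 flags P=1 W=1 U=1 S=0
  ⇒ phys 0x3DFD9  [2 reads]
#4 VA=0x24042BC (r,kernel):
  [0] read 0x2A idx=18: raw=0x40007 flags P=1 W=1 U=1 S=0
  [1] read 0x40 idx=4: raw=0x43007 flags P=1 W=1 U=1 S=0
  ⇒ phys 0x432BC  [2 reads]
#5 VA=0x3207019 (r,user):
  [0] read 0x2A idx=25: raw=0x46007 flags P=1 W=1 U=1 S=0
  [1] read 0x46 idx=7: raw=0x4A007 flags P=1 W=1 U=1 S=0
  ⇒ phys 0x4A019  [2 reads]
#6 VA=0x361D426 (r,kernel):
  [0] read 0x2A idx=27: raw=0x4E007 flags P=1 W=1 U=1 S=0
  [1] read 0x4E idx=29: raw=0x51007 flags P=1 W=1 U=1 S=0
  ⇒ phys 0x51426  [2 reads]
#7 VA=0x3E015EF (r,user):
  [0] read 0x2A idx=31: raw=0x53007 flags P=1 W=1 U=1 S=0
  [1] read 0x53 idx=1: raw=0x54007 flags P=1 W=1 U=1 S=0
  ⇒ phys 0x545EF  [2 reads]

Entries read for #6: 2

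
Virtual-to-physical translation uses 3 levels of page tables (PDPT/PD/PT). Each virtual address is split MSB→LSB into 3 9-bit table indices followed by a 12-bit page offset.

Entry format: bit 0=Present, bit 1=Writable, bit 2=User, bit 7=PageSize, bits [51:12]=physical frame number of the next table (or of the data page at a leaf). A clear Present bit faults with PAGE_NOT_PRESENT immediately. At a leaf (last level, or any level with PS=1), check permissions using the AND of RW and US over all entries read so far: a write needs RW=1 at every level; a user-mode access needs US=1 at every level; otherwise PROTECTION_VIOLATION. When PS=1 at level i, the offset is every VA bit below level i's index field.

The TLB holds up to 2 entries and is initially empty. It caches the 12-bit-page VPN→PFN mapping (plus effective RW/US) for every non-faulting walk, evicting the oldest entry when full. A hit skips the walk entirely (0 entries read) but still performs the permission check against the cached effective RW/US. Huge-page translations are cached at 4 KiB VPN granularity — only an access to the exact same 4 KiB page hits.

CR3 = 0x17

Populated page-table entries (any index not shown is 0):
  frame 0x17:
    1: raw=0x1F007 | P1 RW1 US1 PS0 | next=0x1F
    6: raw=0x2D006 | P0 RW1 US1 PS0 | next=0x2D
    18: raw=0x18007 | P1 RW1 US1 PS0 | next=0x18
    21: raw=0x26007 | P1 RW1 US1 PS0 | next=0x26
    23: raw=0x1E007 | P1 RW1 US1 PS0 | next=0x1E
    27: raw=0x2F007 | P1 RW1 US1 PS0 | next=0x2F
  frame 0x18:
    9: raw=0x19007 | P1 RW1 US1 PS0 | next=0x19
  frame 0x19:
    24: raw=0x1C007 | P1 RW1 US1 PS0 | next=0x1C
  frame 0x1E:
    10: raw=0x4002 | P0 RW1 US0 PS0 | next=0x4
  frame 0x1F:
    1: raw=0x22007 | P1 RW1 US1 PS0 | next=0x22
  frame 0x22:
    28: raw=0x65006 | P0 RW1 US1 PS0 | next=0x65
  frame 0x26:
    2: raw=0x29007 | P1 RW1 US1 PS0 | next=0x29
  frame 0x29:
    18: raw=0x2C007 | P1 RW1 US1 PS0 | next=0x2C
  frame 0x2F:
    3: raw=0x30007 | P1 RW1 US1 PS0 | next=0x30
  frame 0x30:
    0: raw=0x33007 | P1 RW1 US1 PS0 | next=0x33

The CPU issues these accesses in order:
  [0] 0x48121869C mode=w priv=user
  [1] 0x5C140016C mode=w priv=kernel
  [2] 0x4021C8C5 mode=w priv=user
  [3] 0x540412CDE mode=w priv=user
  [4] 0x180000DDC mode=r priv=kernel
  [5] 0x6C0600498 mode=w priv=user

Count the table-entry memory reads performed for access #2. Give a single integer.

Walk each access:
#0 VA=0x48121869C (w,user):
  L0: frame=0x17 idx=18 entry=0x18007 [P=1 RW=1 US=1 PS=0]
  L1: frame=0x18 idx=9 entry=0x19007 [P=1 RW=1 US=1 PS=0]
  L2: frame=0x19 idx=24 entry=0x1C007 [P=1 RW=1 US=1 PS=0]
  → PA=0x1C69C  (3 entries read)
#1 VA=0x5C140016C (w,kernel):
  L0: frame=0x17 idx=23 entry=0x1E007 [P=1 RW=1 US=1 PS=0]
  L1: frame=0x1E idx=10 entry=0x4002 [P=0 RW=1 US=0 PS=0]
  ⇒ fault: PAGE_NOT_PRESENT  — 2 lookups
#2 VA=0x4021C8C5 (w,user):
  L0: frame=0x17 idx=1 entry=0x1F007 [P=1 RW=1 US=1 PS=0]
  L1: frame=0x1F idx=1 entry=0x22007 [P=1 RW=1 US=1 PS=0]
  L2: frame=0x22 idx=28 entry=0x65006 [P=0 RW=1 US=1 PS=0]
  ⇒ fault: PAGE_NOT_PRESENT  — 3 lookups
#3 VA=0x540412CDE (w,user):
  L0: frame=0x17 idx=21 entry=0x26007 [P=1 RW=1 US=1 PS=0]
  L1: frame=0x26 idx=2 entry=0x29007 [P=1 RW=1 US=1 PS=0]
  L2: frame=0x29 idx=18 entry=0x2C007 [P=1 RW=1 US=1 PS=0]
  → PA=0x2CCDE  (3 entries read)
#4 VA=0x180000DDC (r,kernel):
  L0: frame=0x17 idx=6 entry=0x2D006 [P=0 RW=1 US=1 PS=0]
  ⇒ fault: PAGE_NOT_PRESENT  — 1 lookups
#5 VA=0x6C0600498 (w,user):
  L0: frame=0x17 idx=27 entry=0x2F007 [P=1 RW=1 US=1 PS=0]
  L1: frame=0x2F idx=3 entry=0x30007 [P=1 RW=1 US=1 PS=0]
  L2: frame=0x30 idx=0 entry=0x33007 [P=1 RW=1 US=1 PS=0]
  → PA=0x33498  (3 entries read)

Entries read for #2: 3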